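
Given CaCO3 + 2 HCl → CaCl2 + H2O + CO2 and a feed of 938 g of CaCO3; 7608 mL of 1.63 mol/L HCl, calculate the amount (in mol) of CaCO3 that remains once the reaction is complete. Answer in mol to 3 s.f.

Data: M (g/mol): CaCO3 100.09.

3.17 mol

n(CaCO3) = 938.0 / 100.09 = 9.372 mol
n(HCl) = 1.63 × 7608/1000 = 12.40 mol
n/ν for CaCO3 = 9.372/1 = 9.372
n/ν for HCl = 12.40/2 = 6.200
Smallest n/ν is HCl → limiting reagent.
CaCO3 consumed = (1/2) × 12.40 = 6.200 mol
CaCO3 remaining = 9.372 − 6.200 = 3.172 mol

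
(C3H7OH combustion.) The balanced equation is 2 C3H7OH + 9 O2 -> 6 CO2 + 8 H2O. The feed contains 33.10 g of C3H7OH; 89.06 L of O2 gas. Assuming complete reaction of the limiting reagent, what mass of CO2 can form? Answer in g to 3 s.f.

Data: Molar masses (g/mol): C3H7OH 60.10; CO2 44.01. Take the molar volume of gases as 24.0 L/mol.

72.7 g

n(C3H7OH) = 33.10 / 60.10 = 0.5507 mol
n(O2) = 89.06 / 24.0 = 3.711 mol
n/ν for C3H7OH = 0.5507/2 = 0.2754
n/ν for O2 = 3.711/9 = 0.4123
Smallest n/ν is C3H7OH → limiting reagent.
n(CO2) = (6/2) × 0.5507 = 1.652 mol
mass = 1.652 × 44.01 = 72.70 g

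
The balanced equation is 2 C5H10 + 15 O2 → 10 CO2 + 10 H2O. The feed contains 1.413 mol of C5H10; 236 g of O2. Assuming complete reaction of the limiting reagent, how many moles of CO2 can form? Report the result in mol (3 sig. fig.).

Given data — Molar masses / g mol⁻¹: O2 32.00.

n(C5H10) = 1.413 mol
n(O2) = 236.0 / 32.00 = 7.375 mol
n/ν for C5H10 = 1.413/2 = 0.7065
n/ν for O2 = 7.375/15 = 0.4917
Smallest n/ν is O2 → limiting reagent.
n(CO2) = (10/15) × 7.375 = 4.917 mol

4.92 mol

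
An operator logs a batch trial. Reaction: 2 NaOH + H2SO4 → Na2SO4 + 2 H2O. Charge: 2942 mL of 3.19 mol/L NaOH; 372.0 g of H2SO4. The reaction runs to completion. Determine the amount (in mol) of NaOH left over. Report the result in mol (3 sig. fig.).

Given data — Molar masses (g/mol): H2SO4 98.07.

n(NaOH) = 3.19 × 2942/1000 = 9.385 mol
n(H2SO4) = 372.0 / 98.07 = 3.793 mol
n/ν → NaOH: 4.693, H2SO4: 3.793; H2SO4 is limiting.
NaOH consumed = (2/1) × 3.793 = 7.586 mol
NaOH remaining = 9.385 − 7.586 = 1.799 mol

1.80 mol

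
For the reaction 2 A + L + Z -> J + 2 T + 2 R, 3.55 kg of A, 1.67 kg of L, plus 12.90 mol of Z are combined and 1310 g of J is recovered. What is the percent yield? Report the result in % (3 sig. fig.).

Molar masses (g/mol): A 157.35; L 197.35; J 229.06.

67.6 %

n(A) = 3.550×1000 / 157.35 = 22.56 mol
n(L) = 1.670×1000 / 197.35 = 8.462 mol
n(Z) = 12.90 mol
n/ν → A: 11.28, L: 8.462, Z: 12.90; L is limiting.
theoretical n(J) = (1/1) × 8.462 = 8.462 mol → 1938 g
% yield = 1310 / 1938 × 100 = 67.60 %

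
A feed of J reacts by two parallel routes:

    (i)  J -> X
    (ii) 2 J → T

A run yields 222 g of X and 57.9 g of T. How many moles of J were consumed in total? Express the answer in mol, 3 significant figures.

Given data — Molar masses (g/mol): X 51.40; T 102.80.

5.45 mol

n(X) = 222 / 51.40 = 4.319 mol
n(T) = 57.9 / 102.80 = 0.5632 mol
n(J) via (i) = (1/1)×4.319 = 4.319 mol
n(J) via (ii) = (2/1)×0.5632 = 1.126 mol
total n(J) = 4.319 + 1.126 = 5.445 mol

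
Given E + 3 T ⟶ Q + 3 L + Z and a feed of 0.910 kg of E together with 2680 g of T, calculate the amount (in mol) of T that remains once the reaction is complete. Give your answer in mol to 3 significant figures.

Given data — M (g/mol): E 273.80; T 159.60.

6.82 mol

n(E) = 0.9100×1000 / 273.80 = 3.324 mol
n(T) = 2680 / 159.60 = 16.79 mol
n/ν for E = 3.324/1 = 3.324
n/ν for T = 16.79/3 = 5.597
Smallest n/ν is E → limiting reagent.
T consumed = (3/1) × 3.324 = 9.972 mol
T remaining = 16.79 − 9.972 = 6.818 mol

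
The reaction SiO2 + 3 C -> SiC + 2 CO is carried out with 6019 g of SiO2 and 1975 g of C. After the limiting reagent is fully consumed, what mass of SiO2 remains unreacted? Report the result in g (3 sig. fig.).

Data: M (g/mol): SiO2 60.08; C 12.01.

2730 g

n(SiO2) = 6019 / 60.08 = 100.2 mol
n(C) = 1975 / 12.01 = 164.4 mol
n/ν for SiO2 = 100.2/1 = 100.2
n/ν for C = 164.4/3 = 54.80
Smallest n/ν is C → limiting reagent.
SiO2 consumed = (1/3) × 164.4 = 54.80 mol
SiO2 remaining = 100.2 − 54.80 = 45.40 mol
mass = 45.40 × 60.08 = 2728 g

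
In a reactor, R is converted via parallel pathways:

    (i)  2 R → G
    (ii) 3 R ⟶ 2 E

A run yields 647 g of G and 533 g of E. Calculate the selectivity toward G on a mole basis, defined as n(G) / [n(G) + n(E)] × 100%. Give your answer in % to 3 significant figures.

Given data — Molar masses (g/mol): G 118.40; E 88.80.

n(G) = 647 / 118.40 = 5.465 mol
n(E) = 533 / 88.80 = 6.002 mol
selectivity = 5.465/(5.465+6.002) × 100 = 47.66 %

47.7 %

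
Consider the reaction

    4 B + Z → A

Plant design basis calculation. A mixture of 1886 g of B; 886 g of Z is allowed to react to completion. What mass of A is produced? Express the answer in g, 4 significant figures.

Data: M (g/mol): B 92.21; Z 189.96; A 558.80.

n(B) = 1886 / 92.21 = 20.45 mol
n(Z) = 886.0 / 189.96 = 4.664 mol
n/ν → B: 5.113, Z: 4.664; Z is limiting.
n(A) = (1/1) × 4.664 = 4.664 mol
mass = 4.664 × 558.80 = 2606 g

2606 g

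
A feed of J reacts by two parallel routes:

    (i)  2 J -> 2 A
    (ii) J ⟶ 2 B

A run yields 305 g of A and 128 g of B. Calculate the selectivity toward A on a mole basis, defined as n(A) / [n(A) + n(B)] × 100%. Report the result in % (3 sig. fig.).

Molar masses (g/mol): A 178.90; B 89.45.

54.4 %

n(A) = 305 / 178.90 = 1.705 mol
n(B) = 128 / 89.45 = 1.431 mol
selectivity = 1.705/(1.705+1.431) × 100 = 54.37 %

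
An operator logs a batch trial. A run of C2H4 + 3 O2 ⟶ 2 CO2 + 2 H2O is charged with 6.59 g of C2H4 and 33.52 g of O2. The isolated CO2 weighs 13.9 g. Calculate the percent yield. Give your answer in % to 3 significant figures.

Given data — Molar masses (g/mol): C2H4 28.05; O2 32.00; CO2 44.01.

67.2 %

n(C2H4) = 6.590 / 28.05 = 0.2349 mol
n(O2) = 33.52 / 32.00 = 1.048 mol
n/ν → C2H4: 0.2349, O2: 0.3493; C2H4 is limiting.
theoretical n(CO2) = (2/1) × 0.2349 = 0.4698 mol → 20.68 g
% yield = 13.9 / 20.68 × 100 = 67.21 %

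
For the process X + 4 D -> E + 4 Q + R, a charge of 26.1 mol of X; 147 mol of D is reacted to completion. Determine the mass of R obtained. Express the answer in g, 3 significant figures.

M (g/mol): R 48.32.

1260 g

n(X) = 26.10 mol
n(D) = 147.0 mol
n/ν for X = 26.10/1 = 26.10
n/ν for D = 147.0/4 = 36.75
Smallest n/ν is X → limiting reagent.
n(R) = (1/1) × 26.10 = 26.10 mol
mass = 26.10 × 48.32 = 1261 g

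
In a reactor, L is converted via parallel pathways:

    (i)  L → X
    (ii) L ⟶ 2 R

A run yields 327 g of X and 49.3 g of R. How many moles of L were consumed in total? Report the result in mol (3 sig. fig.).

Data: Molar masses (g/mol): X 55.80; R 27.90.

n(X) = 327 / 55.80 = 5.860 mol
n(R) = 49.3 / 27.90 = 1.767 mol
n(L) via (i) = (1/1)×5.860 = 5.860 mol
n(L) via (ii) = (1/2)×1.767 = 0.8835 mol
total n(L) = 5.860 + 0.8835 = 6.744 mol

6.74 mol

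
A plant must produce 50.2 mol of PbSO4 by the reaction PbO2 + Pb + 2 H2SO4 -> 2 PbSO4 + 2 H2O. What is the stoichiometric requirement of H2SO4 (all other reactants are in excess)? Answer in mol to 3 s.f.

50.2 mol

n(PbSO4) = 50.20 mol
n(H2SO4) = (2/2) × 50.20 = 50.20 mol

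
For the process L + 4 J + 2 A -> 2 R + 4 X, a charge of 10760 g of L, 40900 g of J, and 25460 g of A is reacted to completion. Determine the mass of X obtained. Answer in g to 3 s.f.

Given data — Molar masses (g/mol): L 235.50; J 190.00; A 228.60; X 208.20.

n(L) = 10760 / 235.50 = 45.69 mol
n(J) = 40900 / 190.00 = 215.3 mol
n(A) = 25460 / 228.60 = 111.4 mol
n/ν for L = 45.69/1 = 45.69
n/ν for J = 215.3/4 = 53.83
n/ν for A = 111.4/2 = 55.70
Smallest n/ν is L → limiting reagent.
n(X) = (4/1) × 45.69 = 182.8 mol
mass = 182.8 × 208.20 = 38060 g

38100 g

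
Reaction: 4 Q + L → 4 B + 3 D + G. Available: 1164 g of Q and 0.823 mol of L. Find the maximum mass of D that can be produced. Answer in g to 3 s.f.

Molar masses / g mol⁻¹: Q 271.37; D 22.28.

55.0 g

n(Q) = 1164 / 271.37 = 4.289 mol
n(L) = 0.8230 mol
n/ν for Q = 4.289/4 = 1.072
n/ν for L = 0.8230/1 = 0.8230
Smallest n/ν is L → limiting reagent.
n(D) = (3/1) × 0.8230 = 2.469 mol
mass = 2.469 × 22.28 = 55.01 g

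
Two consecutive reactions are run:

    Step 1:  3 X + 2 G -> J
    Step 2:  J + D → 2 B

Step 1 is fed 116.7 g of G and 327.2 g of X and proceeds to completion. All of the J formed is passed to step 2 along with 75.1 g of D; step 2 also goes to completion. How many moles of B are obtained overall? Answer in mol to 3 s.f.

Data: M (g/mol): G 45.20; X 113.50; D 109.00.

Step 1:
n(G) = 116.7 / 45.20 = 2.582 mol
n(X) = 327.2 / 113.50 = 2.883 mol
n/ν → G: 1.291, X: 0.9610; X is limiting.
n(J) produced = (1/3) × 2.883 = 0.9610 mol
Step 2:
n(J) available = 0.9610 mol
n(D) = 75.10 / 109.00 = 0.6890 mol
n/ν → J: 0.9610, D: 0.6890; D is limiting.
n(B) = (2/1) × 0.6890 = 1.378 mol

1.38 mol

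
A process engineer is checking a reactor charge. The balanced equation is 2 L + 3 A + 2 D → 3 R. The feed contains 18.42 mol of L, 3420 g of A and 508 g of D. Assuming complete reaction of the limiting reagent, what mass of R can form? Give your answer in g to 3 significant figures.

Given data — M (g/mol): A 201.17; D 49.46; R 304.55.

n(L) = 18.42 mol
n(A) = 3420 / 201.17 = 17.00 mol
n(D) = 508.0 / 49.46 = 10.27 mol
n/ν → L: 9.210, A: 5.667, D: 5.135; D is limiting.
n(R) = (3/2) × 10.27 = 15.41 mol
mass = 15.41 × 304.55 = 4693 g

4690 g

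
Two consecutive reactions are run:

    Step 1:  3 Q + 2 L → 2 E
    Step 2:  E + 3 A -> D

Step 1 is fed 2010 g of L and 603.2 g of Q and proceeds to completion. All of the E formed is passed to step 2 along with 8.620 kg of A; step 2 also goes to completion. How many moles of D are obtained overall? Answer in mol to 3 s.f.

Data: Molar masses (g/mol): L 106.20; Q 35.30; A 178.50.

Step 1:
n(L) = 2010 / 106.20 = 18.93 mol
n(Q) = 603.2 / 35.30 = 17.09 mol
n/ν → L: 9.465, Q: 5.697; Q is limiting.
n(E) produced = (2/3) × 17.09 = 11.39 mol
Step 2:
n(E) available = 11.39 mol
n(A) = 8.620×1000 / 178.50 = 48.29 mol
n/ν → E: 11.39, A: 16.10; E is limiting.
n(D) = (1/1) × 11.39 = 11.39 mol

11.4 mol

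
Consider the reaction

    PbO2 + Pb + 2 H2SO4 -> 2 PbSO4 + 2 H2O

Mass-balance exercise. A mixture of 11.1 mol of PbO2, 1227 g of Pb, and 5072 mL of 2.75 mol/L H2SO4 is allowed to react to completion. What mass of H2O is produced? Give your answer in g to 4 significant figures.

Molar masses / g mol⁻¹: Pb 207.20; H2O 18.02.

n(PbO2) = 11.10 mol
n(Pb) = 1227 / 207.20 = 5.922 mol
n(H2SO4) = 2.75 × 5072/1000 = 13.95 mol
n/ν for PbO2 = 11.10/1 = 11.10
n/ν for Pb = 5.922/1 = 5.922
n/ν for H2SO4 = 13.95/2 = 6.975
Smallest n/ν is Pb → limiting reagent.
n(H2O) = (2/1) × 5.922 = 11.84 mol
mass = 11.84 × 18.02 = 213.4 g

213.4 g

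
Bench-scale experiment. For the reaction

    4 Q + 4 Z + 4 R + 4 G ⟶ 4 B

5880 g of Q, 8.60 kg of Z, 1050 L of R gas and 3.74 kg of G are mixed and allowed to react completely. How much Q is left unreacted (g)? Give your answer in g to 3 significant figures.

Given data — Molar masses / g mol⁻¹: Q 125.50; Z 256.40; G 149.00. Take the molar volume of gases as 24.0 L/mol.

n(Q) = 5880 / 125.50 = 46.85 mol
n(Z) = 8.600×1000 / 256.40 = 33.54 mol
n(R) = 1050 / 24.0 = 43.75 mol
n(G) = 3.740×1000 / 149.00 = 25.10 mol
n/ν for Q = 46.85/4 = 11.71
n/ν for Z = 33.54/4 = 8.385
n/ν for R = 43.75/4 = 10.94
n/ν for G = 25.10/4 = 6.275
Smallest n/ν is G → limiting reagent.
Q consumed = (4/4) × 25.10 = 25.10 mol
Q remaining = 46.85 − 25.10 = 21.75 mol
mass = 21.75 × 125.50 = 2730 g

2730 g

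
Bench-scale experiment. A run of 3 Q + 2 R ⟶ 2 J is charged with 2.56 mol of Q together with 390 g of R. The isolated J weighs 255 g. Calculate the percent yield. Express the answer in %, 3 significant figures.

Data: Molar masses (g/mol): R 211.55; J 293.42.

50.9 %

n(Q) = 2.560 mol
n(R) = 390.0 / 211.55 = 1.844 mol
n/ν for Q = 2.560/3 = 0.8533
n/ν for R = 1.844/2 = 0.9220
Smallest n/ν is Q → limiting reagent.
theoretical n(J) = (2/3) × 2.560 = 1.707 mol → 500.9 g
% yield = 255 / 500.9 × 100 = 50.91 %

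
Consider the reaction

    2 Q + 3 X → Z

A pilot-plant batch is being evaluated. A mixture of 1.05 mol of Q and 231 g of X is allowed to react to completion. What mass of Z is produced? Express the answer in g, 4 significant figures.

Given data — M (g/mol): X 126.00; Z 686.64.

360.5 g

n(Q) = 1.050 mol
n(X) = 231.0 / 126.00 = 1.833 mol
n/ν for Q = 1.050/2 = 0.5250
n/ν for X = 1.833/3 = 0.6110
Smallest n/ν is Q → limiting reagent.
n(Z) = (1/2) × 1.050 = 0.5250 mol
mass = 0.5250 × 686.64 = 360.5 g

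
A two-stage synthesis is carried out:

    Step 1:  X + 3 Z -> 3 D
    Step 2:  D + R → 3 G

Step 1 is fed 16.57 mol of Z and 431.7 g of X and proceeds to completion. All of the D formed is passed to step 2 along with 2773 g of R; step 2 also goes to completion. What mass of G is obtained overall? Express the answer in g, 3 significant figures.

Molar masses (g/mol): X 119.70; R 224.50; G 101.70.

Step 1:
n(Z) = 16.57 mol
n(X) = 431.7 / 119.70 = 3.607 mol
n/ν for Z = 16.57/3 = 5.523
n/ν for X = 3.607/1 = 3.607
Smallest n/ν is X → limiting reagent.
n(D) produced = (3/1) × 3.607 = 10.82 mol
Step 2:
n(D) available = 10.82 mol
n(R) = 2773 / 224.50 = 12.35 mol
n/ν for D = 10.82/1 = 10.82
n/ν for R = 12.35/1 = 12.35
Smallest n/ν is D → limiting reagent.
n(G) = (3/1) × 10.82 = 32.46 mol
mass = 32.46 × 101.70 = 3301 g

3300 g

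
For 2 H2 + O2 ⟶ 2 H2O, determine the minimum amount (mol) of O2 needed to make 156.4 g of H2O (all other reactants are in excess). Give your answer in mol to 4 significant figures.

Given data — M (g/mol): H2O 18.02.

n(H2O) = 156.4 / 18.02 = 8.679 mol
n(O2) = (1/2) × 8.679 = 4.340 mol

4.340 mol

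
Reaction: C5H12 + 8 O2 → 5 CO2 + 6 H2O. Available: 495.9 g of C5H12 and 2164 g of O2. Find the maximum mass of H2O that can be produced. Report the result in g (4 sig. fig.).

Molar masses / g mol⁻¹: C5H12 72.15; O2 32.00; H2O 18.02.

n(C5H12) = 495.9 / 72.15 = 6.873 mol
n(O2) = 2164 / 32.00 = 67.63 mol
n/ν for C5H12 = 6.873/1 = 6.873
n/ν for O2 = 67.63/8 = 8.454
Smallest n/ν is C5H12 → limiting reagent.
n(H2O) = (6/1) × 6.873 = 41.24 mol
mass = 41.24 × 18.02 = 743.1 g

743.1 g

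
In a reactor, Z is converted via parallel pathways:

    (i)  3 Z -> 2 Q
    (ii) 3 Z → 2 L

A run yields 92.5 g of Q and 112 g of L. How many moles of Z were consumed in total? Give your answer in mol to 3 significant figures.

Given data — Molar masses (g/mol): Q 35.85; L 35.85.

8.56 mol

n(Q) = 92.5 / 35.85 = 2.580 mol
n(L) = 112 / 35.85 = 3.124 mol
n(Z) via (i) = (3/2)×2.580 = 3.870 mol
n(Z) via (ii) = (3/2)×3.124 = 4.686 mol
total n(Z) = 3.870 + 4.686 = 8.556 mol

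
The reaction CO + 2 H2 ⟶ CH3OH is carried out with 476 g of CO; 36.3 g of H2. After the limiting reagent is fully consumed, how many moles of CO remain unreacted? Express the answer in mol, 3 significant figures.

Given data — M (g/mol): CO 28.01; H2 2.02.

8.01 mol

n(CO) = 476.0 / 28.01 = 16.99 mol
n(H2) = 36.30 / 2.02 = 17.97 mol
n/ν → CO: 16.99, H2: 8.985; H2 is limiting.
CO consumed = (1/2) × 17.97 = 8.985 mol
CO remaining = 16.99 − 8.985 = 8.005 mol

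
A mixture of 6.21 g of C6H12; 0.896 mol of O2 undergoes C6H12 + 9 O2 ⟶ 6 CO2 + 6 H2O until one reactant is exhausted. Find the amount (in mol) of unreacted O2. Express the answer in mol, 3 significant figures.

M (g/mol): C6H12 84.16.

0.232 mol

n(C6H12) = 6.210 / 84.16 = 0.07379 mol
n(O2) = 0.8960 mol
n/ν for C6H12 = 0.07379/1 = 0.07379
n/ν for O2 = 0.8960/9 = 0.09956
Smallest n/ν is C6H12 → limiting reagent.
O2 consumed = (9/1) × 0.07379 = 0.6641 mol
O2 remaining = 0.8960 − 0.6641 = 0.2319 mol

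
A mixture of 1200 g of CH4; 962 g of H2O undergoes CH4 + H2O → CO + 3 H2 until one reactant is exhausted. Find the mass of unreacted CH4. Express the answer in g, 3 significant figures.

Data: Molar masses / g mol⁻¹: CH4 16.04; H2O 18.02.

344 g

n(CH4) = 1200 / 16.04 = 74.81 mol
n(H2O) = 962.0 / 18.02 = 53.39 mol
n/ν for CH4 = 74.81/1 = 74.81
n/ν for H2O = 53.39/1 = 53.39
Smallest n/ν is H2O → limiting reagent.
CH4 consumed = (1/1) × 53.39 = 53.39 mol
CH4 remaining = 74.81 − 53.39 = 21.42 mol
mass = 21.42 × 16.04 = 343.6 g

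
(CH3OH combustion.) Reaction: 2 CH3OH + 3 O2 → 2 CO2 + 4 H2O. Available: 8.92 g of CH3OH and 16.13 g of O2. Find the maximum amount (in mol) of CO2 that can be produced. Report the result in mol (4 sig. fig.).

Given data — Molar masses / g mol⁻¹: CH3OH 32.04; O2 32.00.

0.2784 mol

n(CH3OH) = 8.920 / 32.04 = 0.2784 mol
n(O2) = 16.13 / 32.00 = 0.5041 mol
n/ν for CH3OH = 0.2784/2 = 0.1392
n/ν for O2 = 0.5041/3 = 0.1680
Smallest n/ν is CH3OH → limiting reagent.
n(CO2) = (2/2) × 0.2784 = 0.2784 mol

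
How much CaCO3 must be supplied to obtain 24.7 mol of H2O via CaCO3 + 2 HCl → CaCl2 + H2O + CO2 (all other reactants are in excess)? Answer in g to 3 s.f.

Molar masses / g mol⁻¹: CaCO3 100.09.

2470 g

n(H2O) = 24.70 mol
n(CaCO3) = (1/1) × 24.70 = 24.70 mol
mass = 24.70 × 100.09 = 2472 g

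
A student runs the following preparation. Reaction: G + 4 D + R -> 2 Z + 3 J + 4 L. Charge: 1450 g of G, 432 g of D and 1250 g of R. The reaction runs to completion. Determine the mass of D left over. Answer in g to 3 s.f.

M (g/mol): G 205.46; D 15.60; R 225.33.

85.8 g

n(G) = 1450 / 205.46 = 7.057 mol
n(D) = 432.0 / 15.60 = 27.69 mol
n(R) = 1250 / 225.33 = 5.547 mol
n/ν for G = 7.057/1 = 7.057
n/ν for D = 27.69/4 = 6.923
n/ν for R = 5.547/1 = 5.547
Smallest n/ν is R → limiting reagent.
D consumed = (4/1) × 5.547 = 22.19 mol
D remaining = 27.69 − 22.19 = 5.500 mol
mass = 5.500 × 15.60 = 85.80 g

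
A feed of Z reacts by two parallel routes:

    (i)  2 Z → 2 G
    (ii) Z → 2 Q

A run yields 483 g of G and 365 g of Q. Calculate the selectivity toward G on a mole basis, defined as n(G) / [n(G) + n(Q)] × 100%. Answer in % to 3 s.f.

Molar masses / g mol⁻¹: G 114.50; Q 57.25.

39.8 %

n(G) = 483 / 114.50 = 4.218 mol
n(Q) = 365 / 57.25 = 6.376 mol
selectivity = 4.218/(4.218+6.376) × 100 = 39.81 %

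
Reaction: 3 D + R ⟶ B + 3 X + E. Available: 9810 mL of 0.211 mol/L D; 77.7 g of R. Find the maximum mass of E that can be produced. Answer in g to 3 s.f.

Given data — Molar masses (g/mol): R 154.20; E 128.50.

64.8 g

n(D) = 0.211 × 9810/1000 = 2.070 mol
n(R) = 77.70 / 154.20 = 0.5039 mol
n/ν → D: 0.6900, R: 0.5039; R is limiting.
n(E) = (1/1) × 0.5039 = 0.5039 mol
mass = 0.5039 × 128.50 = 64.75 g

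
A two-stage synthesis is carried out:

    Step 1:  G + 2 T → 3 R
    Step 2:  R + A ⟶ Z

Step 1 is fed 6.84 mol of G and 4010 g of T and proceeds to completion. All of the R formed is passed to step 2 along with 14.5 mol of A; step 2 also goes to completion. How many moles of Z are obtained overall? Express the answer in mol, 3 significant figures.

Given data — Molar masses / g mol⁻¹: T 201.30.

14.5 mol

Step 1:
n(G) = 6.840 mol
n(T) = 4010 / 201.30 = 19.92 mol
n/ν → G: 6.840, T: 9.960; G is limiting.
n(R) produced = (3/1) × 6.840 = 20.52 mol
Step 2:
n(R) available = 20.52 mol
n(A) = 14.50 mol
n/ν → R: 20.52, A: 14.50; A is limiting.
n(Z) = (1/1) × 14.50 = 14.50 mol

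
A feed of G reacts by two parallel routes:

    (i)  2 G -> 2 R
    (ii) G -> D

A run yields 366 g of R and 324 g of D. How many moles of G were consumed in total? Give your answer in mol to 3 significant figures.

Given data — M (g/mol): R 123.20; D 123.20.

5.60 mol

n(R) = 366 / 123.20 = 2.971 mol
n(D) = 324 / 123.20 = 2.630 mol
n(G) via (i) = (2/2)×2.971 = 2.971 mol
n(G) via (ii) = (1/1)×2.630 = 2.630 mol
total n(G) = 2.971 + 2.630 = 5.601 mol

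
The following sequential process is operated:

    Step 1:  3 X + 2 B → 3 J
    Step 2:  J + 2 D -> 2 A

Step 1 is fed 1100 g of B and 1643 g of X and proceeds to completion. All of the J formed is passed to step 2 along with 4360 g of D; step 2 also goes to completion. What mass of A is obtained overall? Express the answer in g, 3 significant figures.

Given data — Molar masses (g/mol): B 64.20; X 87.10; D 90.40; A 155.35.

Step 1:
n(B) = 1100 / 64.20 = 17.13 mol
n(X) = 1643 / 87.10 = 18.86 mol
n/ν → B: 8.565, X: 6.287; X is limiting.
n(J) produced = (3/3) × 18.86 = 18.86 mol
Step 2:
n(J) available = 18.86 mol
n(D) = 4360 / 90.40 = 48.23 mol
n/ν → J: 18.86, D: 24.12; J is limiting.
n(A) = (2/1) × 18.86 = 37.72 mol
mass = 37.72 × 155.35 = 5860 g

5860 g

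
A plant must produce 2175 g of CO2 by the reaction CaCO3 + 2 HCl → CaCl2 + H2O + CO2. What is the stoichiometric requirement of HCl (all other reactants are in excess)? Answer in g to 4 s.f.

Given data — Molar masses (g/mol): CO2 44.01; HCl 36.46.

3604 g

n(CO2) = 2175 / 44.01 = 49.42 mol
n(HCl) = (2/1) × 49.42 = 98.84 mol
mass = 98.84 × 36.46 = 3604 g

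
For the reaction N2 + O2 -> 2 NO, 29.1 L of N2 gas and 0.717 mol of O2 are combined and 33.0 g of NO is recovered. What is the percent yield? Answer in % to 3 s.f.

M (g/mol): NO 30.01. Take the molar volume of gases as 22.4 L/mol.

n(N2) = 29.10 / 22.4 = 1.299 mol
n(O2) = 0.7170 mol
n/ν for N2 = 1.299/1 = 1.299
n/ν for O2 = 0.7170/1 = 0.7170
Smallest n/ν is O2 → limiting reagent.
theoretical n(NO) = (2/1) × 0.7170 = 1.434 mol → 43.03 g
% yield = 33.0 / 43.03 × 100 = 76.69 %

76.7 %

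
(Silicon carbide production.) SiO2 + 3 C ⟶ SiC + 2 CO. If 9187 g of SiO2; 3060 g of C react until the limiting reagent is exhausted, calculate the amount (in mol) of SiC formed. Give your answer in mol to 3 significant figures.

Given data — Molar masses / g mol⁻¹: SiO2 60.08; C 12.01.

84.9 mol

n(SiO2) = 9187 / 60.08 = 152.9 mol
n(C) = 3060 / 12.01 = 254.8 mol
n/ν for SiO2 = 152.9/1 = 152.9
n/ν for C = 254.8/3 = 84.93
Smallest n/ν is C → limiting reagent.
n(SiC) = (1/3) × 254.8 = 84.93 mol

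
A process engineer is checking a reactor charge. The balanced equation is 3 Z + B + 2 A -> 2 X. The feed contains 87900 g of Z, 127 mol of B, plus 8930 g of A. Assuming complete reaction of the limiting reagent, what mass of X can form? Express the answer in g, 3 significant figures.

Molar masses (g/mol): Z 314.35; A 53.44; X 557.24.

93100 g

n(Z) = 87900 / 314.35 = 279.6 mol
n(B) = 127.0 mol
n(A) = 8930 / 53.44 = 167.1 mol
n/ν for Z = 279.6/3 = 93.20
n/ν for B = 127.0/1 = 127.0
n/ν for A = 167.1/2 = 83.55
Smallest n/ν is A → limiting reagent.
n(X) = (2/2) × 167.1 = 167.1 mol
mass = 167.1 × 557.24 = 93110 g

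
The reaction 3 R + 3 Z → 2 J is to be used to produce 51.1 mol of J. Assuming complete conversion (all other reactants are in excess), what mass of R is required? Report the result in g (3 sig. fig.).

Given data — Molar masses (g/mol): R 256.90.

n(J) = 51.10 mol
n(R) = (3/2) × 51.10 = 76.65 mol
mass = 76.65 × 256.90 = 19690 g

19700 g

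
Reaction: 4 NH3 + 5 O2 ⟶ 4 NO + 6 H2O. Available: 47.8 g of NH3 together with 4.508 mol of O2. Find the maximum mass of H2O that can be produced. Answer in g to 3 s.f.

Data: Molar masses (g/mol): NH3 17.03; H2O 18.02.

n(NH3) = 47.80 / 17.03 = 2.807 mol
n(O2) = 4.508 mol
n/ν for NH3 = 2.807/4 = 0.7018
n/ν for O2 = 4.508/5 = 0.9016
Smallest n/ν is NH3 → limiting reagent.
n(H2O) = (6/4) × 2.807 = 4.211 mol
mass = 4.211 × 18.02 = 75.88 g

75.9 g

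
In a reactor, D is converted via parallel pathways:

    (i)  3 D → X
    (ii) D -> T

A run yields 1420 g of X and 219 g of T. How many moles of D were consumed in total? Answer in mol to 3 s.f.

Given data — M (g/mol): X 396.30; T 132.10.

n(X) = 1420 / 396.30 = 3.583 mol
n(T) = 219 / 132.10 = 1.658 mol
n(D) via (i) = (3/1)×3.583 = 10.75 mol
n(D) via (ii) = (1/1)×1.658 = 1.658 mol
total n(D) = 10.75 + 1.658 = 12.41 mol

12.4 mol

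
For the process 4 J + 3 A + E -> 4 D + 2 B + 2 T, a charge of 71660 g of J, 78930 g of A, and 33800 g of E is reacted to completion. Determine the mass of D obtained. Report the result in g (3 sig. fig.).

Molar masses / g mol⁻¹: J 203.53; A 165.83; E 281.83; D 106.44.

n(J) = 71660 / 203.53 = 352.1 mol
n(A) = 78930 / 165.83 = 476.0 mol
n(E) = 33800 / 281.83 = 119.9 mol
n/ν for J = 352.1/4 = 88.03
n/ν for A = 476.0/3 = 158.7
n/ν for E = 119.9/1 = 119.9
Smallest n/ν is J → limiting reagent.
n(D) = (4/4) × 352.1 = 352.1 mol
mass = 352.1 × 106.44 = 37480 g

37500 g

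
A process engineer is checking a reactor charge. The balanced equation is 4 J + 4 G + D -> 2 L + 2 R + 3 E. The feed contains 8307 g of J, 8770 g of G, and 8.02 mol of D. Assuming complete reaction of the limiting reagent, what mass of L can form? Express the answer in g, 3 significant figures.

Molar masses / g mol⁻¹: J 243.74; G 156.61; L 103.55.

n(J) = 8307 / 243.74 = 34.08 mol
n(G) = 8770 / 156.61 = 56.00 mol
n(D) = 8.020 mol
n/ν for J = 34.08/4 = 8.520
n/ν for G = 56.00/4 = 14.00
n/ν for D = 8.020/1 = 8.020
Smallest n/ν is D → limiting reagent.
n(L) = (2/1) × 8.020 = 16.04 mol
mass = 16.04 × 103.55 = 1661 g

1660 g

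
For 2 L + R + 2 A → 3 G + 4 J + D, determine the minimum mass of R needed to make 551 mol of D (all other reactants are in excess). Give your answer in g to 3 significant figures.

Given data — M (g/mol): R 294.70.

n(D) = 551.0 mol
n(R) = (1/1) × 551.0 = 551.0 mol
mass = 551.0 × 294.70 = 162400 g

162000 g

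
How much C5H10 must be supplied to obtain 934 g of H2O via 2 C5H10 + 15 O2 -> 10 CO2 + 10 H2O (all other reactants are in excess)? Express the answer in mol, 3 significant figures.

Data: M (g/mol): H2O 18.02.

10.4 mol

n(H2O) = 934 / 18.02 = 51.83 mol
n(C5H10) = (2/10) × 51.83 = 10.37 mol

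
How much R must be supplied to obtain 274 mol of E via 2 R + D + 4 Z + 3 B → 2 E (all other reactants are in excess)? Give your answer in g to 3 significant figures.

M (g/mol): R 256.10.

70200 g

n(E) = 274.0 mol
n(R) = (2/2) × 274.0 = 274.0 mol
mass = 274.0 × 256.10 = 70170 g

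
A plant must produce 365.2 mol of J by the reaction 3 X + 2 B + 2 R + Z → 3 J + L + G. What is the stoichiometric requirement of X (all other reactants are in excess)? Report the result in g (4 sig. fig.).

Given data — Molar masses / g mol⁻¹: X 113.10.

n(J) = 365.2 mol
n(X) = (3/3) × 365.2 = 365.2 mol
mass = 365.2 × 113.10 = 41300 g

41300 g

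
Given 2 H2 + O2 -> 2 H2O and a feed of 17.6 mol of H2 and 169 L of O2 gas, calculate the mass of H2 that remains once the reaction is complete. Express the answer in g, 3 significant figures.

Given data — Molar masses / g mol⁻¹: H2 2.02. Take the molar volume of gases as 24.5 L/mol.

7.68 g

n(H2) = 17.60 mol
n(O2) = 169.0 / 24.5 = 6.898 mol
n/ν → H2: 8.800, O2: 6.898; O2 is limiting.
H2 consumed = (2/1) × 6.898 = 13.80 mol
H2 remaining = 17.60 − 13.80 = 3.800 mol
mass = 3.800 × 2.02 = 7.676 g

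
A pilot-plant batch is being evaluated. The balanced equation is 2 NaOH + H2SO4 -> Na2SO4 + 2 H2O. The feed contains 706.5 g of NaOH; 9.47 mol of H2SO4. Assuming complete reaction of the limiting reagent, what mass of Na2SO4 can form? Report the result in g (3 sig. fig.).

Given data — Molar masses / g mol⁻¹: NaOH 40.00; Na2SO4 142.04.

1250 g

n(NaOH) = 706.5 / 40.00 = 17.66 mol
n(H2SO4) = 9.470 mol
n/ν for NaOH = 17.66/2 = 8.830
n/ν for H2SO4 = 9.470/1 = 9.470
Smallest n/ν is NaOH → limiting reagent.
n(Na2SO4) = (1/2) × 17.66 = 8.830 mol
mass = 8.830 × 142.04 = 1254 g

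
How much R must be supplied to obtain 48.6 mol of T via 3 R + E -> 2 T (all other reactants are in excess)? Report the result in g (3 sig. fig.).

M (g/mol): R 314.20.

22900 g

n(T) = 48.60 mol
n(R) = (3/2) × 48.60 = 72.90 mol
mass = 72.90 × 314.20 = 22910 g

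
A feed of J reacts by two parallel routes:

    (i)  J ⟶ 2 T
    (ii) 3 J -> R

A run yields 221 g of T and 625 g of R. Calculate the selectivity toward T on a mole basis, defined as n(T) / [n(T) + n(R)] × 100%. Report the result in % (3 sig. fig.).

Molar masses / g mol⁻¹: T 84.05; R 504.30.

68.0 %

n(T) = 221 / 84.05 = 2.629 mol
n(R) = 625 / 504.30 = 1.239 mol
selectivity = 2.629/(2.629+1.239) × 100 = 67.97 %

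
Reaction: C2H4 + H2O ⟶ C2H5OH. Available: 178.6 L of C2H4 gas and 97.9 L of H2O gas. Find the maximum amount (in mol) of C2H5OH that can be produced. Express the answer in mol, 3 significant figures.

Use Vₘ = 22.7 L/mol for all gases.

n(C2H4) = 178.6 / 22.7 = 7.868 mol
n(H2O) = 97.90 / 22.7 = 4.313 mol
n/ν for C2H4 = 7.868/1 = 7.868
n/ν for H2O = 4.313/1 = 4.313
Smallest n/ν is H2O → limiting reagent.
n(C2H5OH) = (1/1) × 4.313 = 4.313 mol

4.31 mol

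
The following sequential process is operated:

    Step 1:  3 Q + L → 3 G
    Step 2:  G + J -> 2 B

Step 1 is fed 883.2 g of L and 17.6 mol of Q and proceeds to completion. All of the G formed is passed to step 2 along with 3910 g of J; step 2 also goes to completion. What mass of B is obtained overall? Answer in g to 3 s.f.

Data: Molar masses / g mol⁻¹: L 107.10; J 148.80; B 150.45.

5300 g

Step 1:
n(L) = 883.2 / 107.10 = 8.246 mol
n(Q) = 17.60 mol
n/ν → L: 8.246, Q: 5.867; Q is limiting.
n(G) produced = (3/3) × 17.60 = 17.60 mol
Step 2:
n(G) available = 17.60 mol
n(J) = 3910 / 148.80 = 26.28 mol
n/ν → G: 17.60, J: 26.28; G is limiting.
n(B) = (2/1) × 17.60 = 35.20 mol
mass = 35.20 × 150.45 = 5296 g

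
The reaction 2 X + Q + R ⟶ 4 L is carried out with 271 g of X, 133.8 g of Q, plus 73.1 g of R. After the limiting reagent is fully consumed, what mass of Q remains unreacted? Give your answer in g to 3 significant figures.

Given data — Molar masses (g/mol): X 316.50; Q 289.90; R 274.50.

56.6 g

n(X) = 271.0 / 316.50 = 0.8562 mol
n(Q) = 133.8 / 289.90 = 0.4615 mol
n(R) = 73.10 / 274.50 = 0.2663 mol
n/ν → X: 0.4281, Q: 0.4615, R: 0.2663; R is limiting.
Q consumed = (1/1) × 0.2663 = 0.2663 mol
Q remaining = 0.4615 − 0.2663 = 0.1952 mol
mass = 0.1952 × 289.90 = 56.59 g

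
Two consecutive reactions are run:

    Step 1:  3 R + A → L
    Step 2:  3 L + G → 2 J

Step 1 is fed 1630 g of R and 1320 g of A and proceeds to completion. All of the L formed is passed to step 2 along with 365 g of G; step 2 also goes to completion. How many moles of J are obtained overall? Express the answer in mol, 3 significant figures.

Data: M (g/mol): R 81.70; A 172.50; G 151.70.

4.43 mol

Step 1:
n(R) = 1630 / 81.70 = 19.95 mol
n(A) = 1320 / 172.50 = 7.652 mol
n/ν for R = 19.95/3 = 6.650
n/ν for A = 7.652/1 = 7.652
Smallest n/ν is R → limiting reagent.
n(L) produced = (1/3) × 19.95 = 6.650 mol
Step 2:
n(L) available = 6.650 mol
n(G) = 365.0 / 151.70 = 2.406 mol
n/ν for L = 6.650/3 = 2.217
n/ν for G = 2.406/1 = 2.406
Smallest n/ν is L → limiting reagent.
n(J) = (2/3) × 6.650 = 4.433 mol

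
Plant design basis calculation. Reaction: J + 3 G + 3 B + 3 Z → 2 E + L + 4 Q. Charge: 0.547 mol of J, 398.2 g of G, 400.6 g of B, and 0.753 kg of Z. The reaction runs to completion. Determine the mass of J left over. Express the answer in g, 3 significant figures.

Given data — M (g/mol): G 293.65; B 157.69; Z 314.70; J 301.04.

28.6 g

n(J) = 0.5470 mol
n(G) = 398.2 / 293.65 = 1.356 mol
n(B) = 400.6 / 157.69 = 2.540 mol
n(Z) = 0.7530×1000 / 314.70 = 2.393 mol
n/ν for J = 0.5470/1 = 0.5470
n/ν for G = 1.356/3 = 0.4520
n/ν for B = 2.540/3 = 0.8467
n/ν for Z = 2.393/3 = 0.7977
Smallest n/ν is G → limiting reagent.
J consumed = (1/3) × 1.356 = 0.4520 mol
J remaining = 0.5470 − 0.4520 = 0.09500 mol
mass = 0.09500 × 301.04 = 28.60 g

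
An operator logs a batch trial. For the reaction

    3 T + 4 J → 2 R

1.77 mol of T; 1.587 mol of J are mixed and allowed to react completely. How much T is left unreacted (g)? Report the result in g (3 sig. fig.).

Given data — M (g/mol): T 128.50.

74.5 g

n(T) = 1.770 mol
n(J) = 1.587 mol
n/ν → T: 0.5900, J: 0.3968; J is limiting.
T consumed = (3/4) × 1.587 = 1.190 mol
T remaining = 1.770 − 1.190 = 0.5800 mol
mass = 0.5800 × 128.50 = 74.53 g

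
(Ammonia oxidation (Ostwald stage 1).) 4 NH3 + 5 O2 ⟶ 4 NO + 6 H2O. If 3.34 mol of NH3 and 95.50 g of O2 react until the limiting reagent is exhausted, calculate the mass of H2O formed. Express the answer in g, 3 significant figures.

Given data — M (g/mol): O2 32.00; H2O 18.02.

64.5 g

n(NH3) = 3.340 mol
n(O2) = 95.50 / 32.00 = 2.984 mol
n/ν for NH3 = 3.340/4 = 0.8350
n/ν for O2 = 2.984/5 = 0.5968
Smallest n/ν is O2 → limiting reagent.
n(H2O) = (6/5) × 2.984 = 3.581 mol
mass = 3.581 × 18.02 = 64.53 g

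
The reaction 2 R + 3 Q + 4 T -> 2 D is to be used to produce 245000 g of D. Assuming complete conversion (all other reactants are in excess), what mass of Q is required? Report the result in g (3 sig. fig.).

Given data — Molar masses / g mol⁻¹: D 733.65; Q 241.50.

n(D) = 245000 / 733.65 = 333.9 mol
n(Q) = (3/2) × 333.9 = 500.9 mol
mass = 500.9 × 241.50 = 121000 g

121000 g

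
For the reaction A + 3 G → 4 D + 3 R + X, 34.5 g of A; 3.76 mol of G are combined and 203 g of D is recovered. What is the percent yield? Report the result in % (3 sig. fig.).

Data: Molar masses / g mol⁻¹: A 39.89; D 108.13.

n(A) = 34.50 / 39.89 = 0.8649 mol
n(G) = 3.760 mol
n/ν for A = 0.8649/1 = 0.8649
n/ν for G = 3.760/3 = 1.253
Smallest n/ν is A → limiting reagent.
theoretical n(D) = (4/1) × 0.8649 = 3.460 mol → 374.1 g
% yield = 203 / 374.1 × 100 = 54.26 %

54.3 %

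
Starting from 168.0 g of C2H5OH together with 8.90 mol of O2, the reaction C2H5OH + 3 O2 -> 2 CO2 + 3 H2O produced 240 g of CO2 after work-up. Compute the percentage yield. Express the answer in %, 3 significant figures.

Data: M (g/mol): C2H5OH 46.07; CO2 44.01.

n(C2H5OH) = 168.0 / 46.07 = 3.647 mol
n(O2) = 8.900 mol
n/ν for C2H5OH = 3.647/1 = 3.647
n/ν for O2 = 8.900/3 = 2.967
Smallest n/ν is O2 → limiting reagent.
theoretical n(CO2) = (2/3) × 8.900 = 5.933 mol → 261.1 g
% yield = 240 / 261.1 × 100 = 91.92 %

91.9 %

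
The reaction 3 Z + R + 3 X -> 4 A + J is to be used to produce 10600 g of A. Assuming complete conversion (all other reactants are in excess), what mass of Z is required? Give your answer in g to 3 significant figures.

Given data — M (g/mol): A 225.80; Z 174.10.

6130 g

n(A) = 10600 / 225.80 = 46.94 mol
n(Z) = (3/4) × 46.94 = 35.21 mol
mass = 35.21 × 174.10 = 6130 g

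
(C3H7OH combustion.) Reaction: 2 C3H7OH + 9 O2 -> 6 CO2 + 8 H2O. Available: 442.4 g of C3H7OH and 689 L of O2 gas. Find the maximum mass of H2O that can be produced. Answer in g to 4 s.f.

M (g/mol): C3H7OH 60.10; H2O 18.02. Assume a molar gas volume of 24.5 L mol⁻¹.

450.5 g

n(C3H7OH) = 442.4 / 60.10 = 7.361 mol
n(O2) = 689.0 / 24.5 = 28.12 mol
n/ν for C3H7OH = 7.361/2 = 3.681
n/ν for O2 = 28.12/9 = 3.124
Smallest n/ν is O2 → limiting reagent.
n(H2O) = (8/9) × 28.12 = 25.00 mol
mass = 25.00 × 18.02 = 450.5 g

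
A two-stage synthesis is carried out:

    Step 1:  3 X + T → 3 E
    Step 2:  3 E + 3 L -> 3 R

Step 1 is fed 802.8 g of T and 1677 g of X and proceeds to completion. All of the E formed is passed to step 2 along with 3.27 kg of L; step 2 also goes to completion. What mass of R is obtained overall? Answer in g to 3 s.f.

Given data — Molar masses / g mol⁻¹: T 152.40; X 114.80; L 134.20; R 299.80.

4380 g

Step 1:
n(T) = 802.8 / 152.40 = 5.268 mol
n(X) = 1677 / 114.80 = 14.61 mol
n/ν for T = 5.268/1 = 5.268
n/ν for X = 14.61/3 = 4.870
Smallest n/ν is X → limiting reagent.
n(E) produced = (3/3) × 14.61 = 14.61 mol
Step 2:
n(E) available = 14.61 mol
n(L) = 3.270×1000 / 134.20 = 24.37 mol
n/ν for E = 14.61/3 = 4.870
n/ν for L = 24.37/3 = 8.123
Smallest n/ν is E → limiting reagent.
n(R) = (3/3) × 14.61 = 14.61 mol
mass = 14.61 × 299.80 = 4380 g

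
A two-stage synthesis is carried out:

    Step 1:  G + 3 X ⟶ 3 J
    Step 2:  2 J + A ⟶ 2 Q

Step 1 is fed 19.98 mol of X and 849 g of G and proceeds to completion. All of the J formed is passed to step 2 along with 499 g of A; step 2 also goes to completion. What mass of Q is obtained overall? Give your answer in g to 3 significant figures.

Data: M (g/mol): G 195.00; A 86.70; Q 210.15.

2420 g

Step 1:
n(X) = 19.98 mol
n(G) = 849.0 / 195.00 = 4.354 mol
n/ν for X = 19.98/3 = 6.660
n/ν for G = 4.354/1 = 4.354
Smallest n/ν is G → limiting reagent.
n(J) produced = (3/1) × 4.354 = 13.06 mol
Step 2:
n(J) available = 13.06 mol
n(A) = 499.0 / 86.70 = 5.755 mol
n/ν for J = 13.06/2 = 6.530
n/ν for A = 5.755/1 = 5.755
Smallest n/ν is A → limiting reagent.
n(Q) = (2/1) × 5.755 = 11.51 mol
mass = 11.51 × 210.15 = 2419 g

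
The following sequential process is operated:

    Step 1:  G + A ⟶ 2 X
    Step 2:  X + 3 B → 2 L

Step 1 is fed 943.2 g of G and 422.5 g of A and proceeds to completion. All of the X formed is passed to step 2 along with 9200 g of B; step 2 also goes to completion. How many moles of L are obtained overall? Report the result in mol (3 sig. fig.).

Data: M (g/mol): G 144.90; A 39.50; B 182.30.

26.0 mol

Step 1:
n(G) = 943.2 / 144.90 = 6.509 mol
n(A) = 422.5 / 39.50 = 10.70 mol
n/ν for G = 6.509/1 = 6.509
n/ν for A = 10.70/1 = 10.70
Smallest n/ν is G → limiting reagent.
n(X) produced = (2/1) × 6.509 = 13.02 mol
Step 2:
n(X) available = 13.02 mol
n(B) = 9200 / 182.30 = 50.47 mol
n/ν for X = 13.02/1 = 13.02
n/ν for B = 50.47/3 = 16.82
Smallest n/ν is X → limiting reagent.
n(L) = (2/1) × 13.02 = 26.04 mol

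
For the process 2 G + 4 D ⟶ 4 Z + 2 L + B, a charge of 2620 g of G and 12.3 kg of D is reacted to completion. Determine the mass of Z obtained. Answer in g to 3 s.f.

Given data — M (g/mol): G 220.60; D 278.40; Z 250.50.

n(G) = 2620 / 220.60 = 11.88 mol
n(D) = 12.30×1000 / 278.40 = 44.18 mol
n/ν for G = 11.88/2 = 5.940
n/ν for D = 44.18/4 = 11.05
Smallest n/ν is G → limiting reagent.
n(Z) = (4/2) × 11.88 = 23.76 mol
mass = 23.76 × 250.50 = 5952 g

5950 g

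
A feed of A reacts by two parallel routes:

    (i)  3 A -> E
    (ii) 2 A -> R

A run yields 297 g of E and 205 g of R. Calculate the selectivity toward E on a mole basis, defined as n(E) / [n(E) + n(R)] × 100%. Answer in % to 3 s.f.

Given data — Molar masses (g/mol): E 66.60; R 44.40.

49.1 %

n(E) = 297 / 66.60 = 4.459 mol
n(R) = 205 / 44.40 = 4.617 mol
selectivity = 4.459/(4.459+4.617) × 100 = 49.13 %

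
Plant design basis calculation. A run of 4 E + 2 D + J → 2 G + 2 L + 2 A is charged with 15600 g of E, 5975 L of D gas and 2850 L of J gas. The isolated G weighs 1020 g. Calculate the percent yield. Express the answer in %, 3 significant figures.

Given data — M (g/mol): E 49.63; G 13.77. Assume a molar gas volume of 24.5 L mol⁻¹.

n(E) = 15600 / 49.63 = 314.3 mol
n(D) = 5975 / 24.5 = 243.9 mol
n(J) = 2850 / 24.5 = 116.3 mol
n/ν for E = 314.3/4 = 78.58
n/ν for D = 243.9/2 = 122.0
n/ν for J = 116.3/1 = 116.3
Smallest n/ν is E → limiting reagent.
theoretical n(G) = (2/4) × 314.3 = 157.2 mol → 2165 g
% yield = 1020 / 2165 × 100 = 47.11 %

47.1 %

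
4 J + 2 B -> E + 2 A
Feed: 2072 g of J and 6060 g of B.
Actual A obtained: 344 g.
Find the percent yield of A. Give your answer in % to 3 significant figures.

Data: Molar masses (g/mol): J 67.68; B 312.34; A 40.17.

55.9 %

n(J) = 2072 / 67.68 = 30.61 mol
n(B) = 6060 / 312.34 = 19.40 mol
n/ν for J = 30.61/4 = 7.653
n/ν for B = 19.40/2 = 9.700
Smallest n/ν is J → limiting reagent.
theoretical n(A) = (2/4) × 30.61 = 15.31 mol → 615.0 g
% yield = 344 / 615.0 × 100 = 55.93 %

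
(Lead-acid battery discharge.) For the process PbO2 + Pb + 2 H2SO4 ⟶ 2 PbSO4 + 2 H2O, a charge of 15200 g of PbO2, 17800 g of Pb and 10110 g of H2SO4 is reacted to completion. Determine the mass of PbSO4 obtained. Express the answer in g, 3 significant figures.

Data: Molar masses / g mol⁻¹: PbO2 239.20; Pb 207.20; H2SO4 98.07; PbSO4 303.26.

n(PbO2) = 15200 / 239.20 = 63.55 mol
n(Pb) = 17800 / 207.20 = 85.91 mol
n(H2SO4) = 10110 / 98.07 = 103.1 mol
n/ν for PbO2 = 63.55/1 = 63.55
n/ν for Pb = 85.91/1 = 85.91
n/ν for H2SO4 = 103.1/2 = 51.55
Smallest n/ν is H2SO4 → limiting reagent.
n(PbSO4) = (2/2) × 103.1 = 103.1 mol
mass = 103.1 × 303.26 = 31270 g

31300 g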